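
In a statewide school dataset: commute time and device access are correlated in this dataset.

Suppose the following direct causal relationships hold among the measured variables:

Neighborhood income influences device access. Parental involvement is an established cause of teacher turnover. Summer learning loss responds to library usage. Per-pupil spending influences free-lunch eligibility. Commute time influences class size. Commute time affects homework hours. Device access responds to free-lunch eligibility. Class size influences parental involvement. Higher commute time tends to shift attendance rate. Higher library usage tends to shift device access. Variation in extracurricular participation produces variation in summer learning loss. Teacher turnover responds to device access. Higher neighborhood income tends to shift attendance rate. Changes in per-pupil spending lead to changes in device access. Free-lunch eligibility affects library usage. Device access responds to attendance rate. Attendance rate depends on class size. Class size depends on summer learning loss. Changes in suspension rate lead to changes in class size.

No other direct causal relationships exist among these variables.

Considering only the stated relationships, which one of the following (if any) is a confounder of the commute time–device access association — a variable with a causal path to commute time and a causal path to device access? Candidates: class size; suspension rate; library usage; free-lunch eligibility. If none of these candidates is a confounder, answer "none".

None of the listed candidates has causal paths to both commute time and device access in the stated relationships, so none is a common cause.

none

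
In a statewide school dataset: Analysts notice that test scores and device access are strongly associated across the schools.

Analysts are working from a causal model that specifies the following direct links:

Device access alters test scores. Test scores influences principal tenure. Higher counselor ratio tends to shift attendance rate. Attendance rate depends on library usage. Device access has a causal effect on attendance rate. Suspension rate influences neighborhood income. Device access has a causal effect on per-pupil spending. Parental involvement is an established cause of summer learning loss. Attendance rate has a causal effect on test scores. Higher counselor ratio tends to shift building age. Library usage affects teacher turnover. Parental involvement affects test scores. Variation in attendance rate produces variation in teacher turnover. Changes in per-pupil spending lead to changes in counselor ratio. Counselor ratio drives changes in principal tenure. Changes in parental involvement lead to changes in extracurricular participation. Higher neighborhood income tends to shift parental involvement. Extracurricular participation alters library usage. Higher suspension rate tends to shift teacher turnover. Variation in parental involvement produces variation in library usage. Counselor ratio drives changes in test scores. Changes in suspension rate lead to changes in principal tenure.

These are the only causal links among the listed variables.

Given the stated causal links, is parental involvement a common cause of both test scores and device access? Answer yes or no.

no

Parental involvement has no stated causal path to device access. A confounder must cause both variables, so parental involvement does not qualify.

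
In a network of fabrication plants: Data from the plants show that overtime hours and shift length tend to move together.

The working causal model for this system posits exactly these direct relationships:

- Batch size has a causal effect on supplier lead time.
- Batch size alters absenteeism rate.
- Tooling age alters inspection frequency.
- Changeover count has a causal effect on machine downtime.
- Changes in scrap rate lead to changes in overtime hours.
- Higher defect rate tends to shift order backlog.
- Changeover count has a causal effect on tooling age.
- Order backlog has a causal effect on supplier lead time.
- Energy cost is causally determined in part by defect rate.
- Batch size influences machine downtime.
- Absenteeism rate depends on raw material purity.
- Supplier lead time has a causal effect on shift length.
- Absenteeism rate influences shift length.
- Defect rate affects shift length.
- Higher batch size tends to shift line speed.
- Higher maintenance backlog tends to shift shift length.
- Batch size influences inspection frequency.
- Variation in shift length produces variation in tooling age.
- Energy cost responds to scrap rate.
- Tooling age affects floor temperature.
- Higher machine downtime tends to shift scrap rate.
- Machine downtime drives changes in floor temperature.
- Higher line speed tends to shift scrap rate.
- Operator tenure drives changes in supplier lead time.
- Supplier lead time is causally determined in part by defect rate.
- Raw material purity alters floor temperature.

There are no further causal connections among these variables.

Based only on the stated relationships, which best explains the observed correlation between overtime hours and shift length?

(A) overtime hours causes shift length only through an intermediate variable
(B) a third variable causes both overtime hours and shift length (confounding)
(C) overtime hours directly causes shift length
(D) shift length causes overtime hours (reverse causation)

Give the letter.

B

Batch size causes overtime hours (batch size → machine downtime → scrap rate → overtime hours) and shift length (batch size → supplier lead time → shift length) — a common cause creating the correlation.
There is no stated path from overtime hours to shift length or from shift length to overtime hours, so neither direct nor reverse causation applies.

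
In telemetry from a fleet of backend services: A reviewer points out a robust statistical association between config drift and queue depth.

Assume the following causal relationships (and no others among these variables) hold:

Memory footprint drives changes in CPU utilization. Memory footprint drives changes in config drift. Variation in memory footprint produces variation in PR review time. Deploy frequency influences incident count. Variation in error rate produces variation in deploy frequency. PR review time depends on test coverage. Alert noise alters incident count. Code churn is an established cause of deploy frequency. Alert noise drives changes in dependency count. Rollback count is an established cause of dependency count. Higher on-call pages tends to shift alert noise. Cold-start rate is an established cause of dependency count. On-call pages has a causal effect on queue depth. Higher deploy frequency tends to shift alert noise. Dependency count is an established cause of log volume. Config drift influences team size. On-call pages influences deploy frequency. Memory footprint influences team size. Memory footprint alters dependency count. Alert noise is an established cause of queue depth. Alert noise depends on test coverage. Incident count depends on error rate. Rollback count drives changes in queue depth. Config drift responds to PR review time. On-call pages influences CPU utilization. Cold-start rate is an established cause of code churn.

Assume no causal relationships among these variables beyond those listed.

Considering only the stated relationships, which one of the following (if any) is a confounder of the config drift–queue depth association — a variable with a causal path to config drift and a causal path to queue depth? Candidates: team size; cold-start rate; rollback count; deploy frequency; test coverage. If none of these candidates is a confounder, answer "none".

test coverage

Test coverage causes config drift (test coverage → PR review time → config drift) and also causes queue depth (test coverage → alert noise → queue depth); it is a common cause of both.
Each of the other candidates lacks a causal path to at least one of config drift and queue depth, so they do not confound the relationship.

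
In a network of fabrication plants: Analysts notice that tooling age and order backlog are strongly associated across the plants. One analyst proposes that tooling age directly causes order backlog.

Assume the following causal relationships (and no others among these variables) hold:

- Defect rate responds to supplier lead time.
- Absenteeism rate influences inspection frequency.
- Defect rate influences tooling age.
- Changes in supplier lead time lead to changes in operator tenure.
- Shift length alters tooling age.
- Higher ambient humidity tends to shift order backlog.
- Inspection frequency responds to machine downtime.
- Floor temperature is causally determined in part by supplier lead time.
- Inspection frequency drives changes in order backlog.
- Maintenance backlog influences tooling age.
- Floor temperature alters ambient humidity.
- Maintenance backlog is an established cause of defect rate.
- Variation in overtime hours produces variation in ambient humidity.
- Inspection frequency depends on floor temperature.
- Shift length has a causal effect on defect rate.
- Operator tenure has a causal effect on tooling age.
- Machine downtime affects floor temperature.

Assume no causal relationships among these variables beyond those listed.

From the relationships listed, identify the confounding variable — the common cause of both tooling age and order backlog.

supplier lead time

Supplier lead time has a causal path to tooling age (supplier lead time → operator tenure → tooling age) and a separate causal path to order backlog (supplier lead time → floor temperature → ambient humidity → order backlog), so it is a common cause of both.
No stated relationship gives tooling age a causal route to order backlog, so the correlation is explained by the shared upstream cause rather than a direct effect.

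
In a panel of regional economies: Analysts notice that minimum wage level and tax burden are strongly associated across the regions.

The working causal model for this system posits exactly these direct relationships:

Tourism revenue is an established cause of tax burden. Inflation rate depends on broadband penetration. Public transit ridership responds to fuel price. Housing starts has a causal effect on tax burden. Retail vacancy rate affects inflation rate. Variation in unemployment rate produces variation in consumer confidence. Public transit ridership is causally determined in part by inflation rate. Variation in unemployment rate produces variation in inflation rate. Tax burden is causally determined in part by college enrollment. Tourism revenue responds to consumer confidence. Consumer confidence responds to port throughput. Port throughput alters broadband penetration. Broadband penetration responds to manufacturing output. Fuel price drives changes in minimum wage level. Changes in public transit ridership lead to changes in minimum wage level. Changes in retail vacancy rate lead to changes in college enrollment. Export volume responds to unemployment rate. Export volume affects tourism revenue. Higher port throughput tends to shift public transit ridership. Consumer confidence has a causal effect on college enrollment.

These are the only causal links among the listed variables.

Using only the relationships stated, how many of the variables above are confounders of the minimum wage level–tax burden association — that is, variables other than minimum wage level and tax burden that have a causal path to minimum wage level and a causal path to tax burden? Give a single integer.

3

The common causes are: port throughput (to minimum wage level via port throughput → public transit ridership → minimum wage level; to tax burden via port throughput → consumer confidence → college enrollment → tax burden); retail vacancy rate (to minimum wage level via retail vacancy rate → inflation rate → public transit ridership → minimum wage level; to tax burden via retail vacancy rate → college enrollment → tax burden); unemployment rate (to minimum wage level via unemployment rate → inflation rate → public transit ridership → minimum wage level; to tax burden via unemployment rate → export volume → tourism revenue → tax burden).
Every other variable lacks a causal path to at least one of minimum wage level and tax burden.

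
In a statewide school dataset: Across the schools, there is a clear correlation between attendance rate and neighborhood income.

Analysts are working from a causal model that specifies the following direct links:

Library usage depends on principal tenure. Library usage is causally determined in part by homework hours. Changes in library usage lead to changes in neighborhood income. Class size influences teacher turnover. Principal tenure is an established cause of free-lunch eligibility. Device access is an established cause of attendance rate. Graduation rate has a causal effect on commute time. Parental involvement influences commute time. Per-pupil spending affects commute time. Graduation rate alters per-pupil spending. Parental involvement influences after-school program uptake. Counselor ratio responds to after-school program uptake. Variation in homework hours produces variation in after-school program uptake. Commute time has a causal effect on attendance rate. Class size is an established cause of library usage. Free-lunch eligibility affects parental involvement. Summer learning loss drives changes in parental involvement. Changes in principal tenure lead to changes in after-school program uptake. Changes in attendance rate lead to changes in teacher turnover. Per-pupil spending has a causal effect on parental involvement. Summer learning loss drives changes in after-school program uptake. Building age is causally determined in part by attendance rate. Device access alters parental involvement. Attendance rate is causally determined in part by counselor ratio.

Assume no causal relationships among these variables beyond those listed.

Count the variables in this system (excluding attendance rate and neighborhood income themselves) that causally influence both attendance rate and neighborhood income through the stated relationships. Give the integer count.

2

The common causes are: homework hours (to attendance rate via homework hours → after-school program uptake → counselor ratio → attendance rate; to neighborhood income via homework hours → library usage → neighborhood income); principal tenure (to attendance rate via principal tenure → after-school program uptake → counselor ratio → attendance rate; to neighborhood income via principal tenure → library usage → neighborhood income).
Every other variable lacks a causal path to at least one of attendance rate and neighborhood income.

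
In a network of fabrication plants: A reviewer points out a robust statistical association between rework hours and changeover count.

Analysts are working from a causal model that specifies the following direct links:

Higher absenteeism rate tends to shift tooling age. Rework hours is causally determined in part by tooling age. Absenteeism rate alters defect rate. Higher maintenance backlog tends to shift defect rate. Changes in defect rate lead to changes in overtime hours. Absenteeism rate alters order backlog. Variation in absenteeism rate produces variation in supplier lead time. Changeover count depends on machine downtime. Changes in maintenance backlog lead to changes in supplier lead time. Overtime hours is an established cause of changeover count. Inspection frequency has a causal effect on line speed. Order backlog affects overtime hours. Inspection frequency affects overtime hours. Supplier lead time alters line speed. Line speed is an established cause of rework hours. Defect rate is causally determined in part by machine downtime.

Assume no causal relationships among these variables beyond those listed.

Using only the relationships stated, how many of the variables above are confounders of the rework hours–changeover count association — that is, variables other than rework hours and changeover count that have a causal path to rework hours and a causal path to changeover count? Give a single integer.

The common causes are: absenteeism rate (to rework hours via absenteeism rate → tooling age → rework hours; to changeover count via absenteeism rate → defect rate → overtime hours → changeover count); inspection frequency (to rework hours via inspection frequency → line speed → rework hours; to changeover count via inspection frequency → overtime hours → changeover count); maintenance backlog (to rework hours via maintenance backlog → supplier lead time → line speed → rework hours; to changeover count via maintenance backlog → defect rate → overtime hours → changeover count).
Every other variable lacks a causal path to at least one of rework hours and changeover count.

3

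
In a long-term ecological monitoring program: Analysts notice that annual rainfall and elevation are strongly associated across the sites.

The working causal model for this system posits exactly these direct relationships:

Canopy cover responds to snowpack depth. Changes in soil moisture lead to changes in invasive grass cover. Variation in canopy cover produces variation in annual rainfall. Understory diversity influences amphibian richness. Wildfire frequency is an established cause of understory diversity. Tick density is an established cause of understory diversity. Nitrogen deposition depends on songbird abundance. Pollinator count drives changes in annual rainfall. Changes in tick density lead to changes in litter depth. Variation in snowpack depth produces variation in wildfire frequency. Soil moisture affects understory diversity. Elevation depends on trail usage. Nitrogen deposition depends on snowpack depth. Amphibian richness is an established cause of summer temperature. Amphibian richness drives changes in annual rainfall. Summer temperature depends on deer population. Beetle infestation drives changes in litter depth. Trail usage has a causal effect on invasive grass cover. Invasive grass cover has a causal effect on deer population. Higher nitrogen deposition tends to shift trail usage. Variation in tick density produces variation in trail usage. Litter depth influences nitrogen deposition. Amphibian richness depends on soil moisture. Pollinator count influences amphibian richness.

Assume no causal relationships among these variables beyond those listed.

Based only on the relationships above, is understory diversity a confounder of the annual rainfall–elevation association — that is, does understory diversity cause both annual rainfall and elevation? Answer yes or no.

no

Understory diversity has no stated causal path to elevation. A confounder must cause both variables, so understory diversity does not qualify.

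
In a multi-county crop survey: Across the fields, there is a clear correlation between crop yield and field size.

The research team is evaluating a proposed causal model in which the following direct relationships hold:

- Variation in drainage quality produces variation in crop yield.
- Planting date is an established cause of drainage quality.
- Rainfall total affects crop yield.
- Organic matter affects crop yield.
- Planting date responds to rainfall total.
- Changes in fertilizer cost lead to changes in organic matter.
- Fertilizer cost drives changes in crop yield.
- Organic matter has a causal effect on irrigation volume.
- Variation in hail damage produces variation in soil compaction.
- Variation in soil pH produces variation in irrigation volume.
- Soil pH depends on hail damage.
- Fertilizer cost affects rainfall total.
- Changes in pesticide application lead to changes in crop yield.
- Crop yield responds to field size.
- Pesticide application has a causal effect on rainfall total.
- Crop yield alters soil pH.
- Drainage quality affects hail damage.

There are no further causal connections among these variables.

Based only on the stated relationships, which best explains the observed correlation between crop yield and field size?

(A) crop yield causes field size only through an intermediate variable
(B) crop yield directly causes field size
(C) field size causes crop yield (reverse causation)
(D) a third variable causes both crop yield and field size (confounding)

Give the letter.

The stated link runs field size → crop yield; crop yield has no causal path to field size. No variable causes both, so confounding is ruled out. The correlation reflects reverse causation.

C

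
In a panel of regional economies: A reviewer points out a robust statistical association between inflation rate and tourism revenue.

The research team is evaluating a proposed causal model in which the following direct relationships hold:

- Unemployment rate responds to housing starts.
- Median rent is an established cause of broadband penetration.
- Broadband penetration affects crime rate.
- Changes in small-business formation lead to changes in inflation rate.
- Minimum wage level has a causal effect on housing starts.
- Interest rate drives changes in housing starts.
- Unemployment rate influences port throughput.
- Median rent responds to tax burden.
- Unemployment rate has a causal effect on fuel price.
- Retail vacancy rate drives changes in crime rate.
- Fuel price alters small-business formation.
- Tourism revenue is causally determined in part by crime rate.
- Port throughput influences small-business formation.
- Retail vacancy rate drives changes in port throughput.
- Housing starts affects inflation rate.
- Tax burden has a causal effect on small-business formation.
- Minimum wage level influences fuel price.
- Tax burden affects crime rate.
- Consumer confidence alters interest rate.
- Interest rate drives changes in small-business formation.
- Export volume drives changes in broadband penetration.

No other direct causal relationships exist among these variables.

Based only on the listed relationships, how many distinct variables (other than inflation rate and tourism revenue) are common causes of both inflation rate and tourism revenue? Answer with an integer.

2

The common causes are: retail vacancy rate (to inflation rate via retail vacancy rate → port throughput → small-business formation → inflation rate; to tourism revenue via retail vacancy rate → crime rate → tourism revenue); tax burden (to inflation rate via tax burden → small-business formation → inflation rate; to tourism revenue via tax burden → crime rate → tourism revenue).
Every other variable lacks a causal path to at least one of inflation rate and tourism revenue.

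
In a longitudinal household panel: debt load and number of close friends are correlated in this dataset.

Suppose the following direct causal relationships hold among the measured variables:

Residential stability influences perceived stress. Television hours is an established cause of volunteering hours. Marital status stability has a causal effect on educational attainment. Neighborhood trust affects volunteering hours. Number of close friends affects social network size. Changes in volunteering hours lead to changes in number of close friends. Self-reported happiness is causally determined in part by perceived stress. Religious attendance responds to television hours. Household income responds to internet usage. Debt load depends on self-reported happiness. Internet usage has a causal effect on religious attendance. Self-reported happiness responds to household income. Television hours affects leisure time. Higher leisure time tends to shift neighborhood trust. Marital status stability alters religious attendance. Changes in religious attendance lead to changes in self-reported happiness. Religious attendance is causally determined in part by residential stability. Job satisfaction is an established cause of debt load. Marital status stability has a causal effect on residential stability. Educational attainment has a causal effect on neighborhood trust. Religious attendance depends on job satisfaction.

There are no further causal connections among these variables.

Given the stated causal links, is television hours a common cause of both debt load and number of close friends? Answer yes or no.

yes

Television hours has a causal path to debt load (television hours → religious attendance → self-reported happiness → debt load) and to number of close friends (television hours → volunteering hours → number of close friends), so it is a common cause of both — a confounder.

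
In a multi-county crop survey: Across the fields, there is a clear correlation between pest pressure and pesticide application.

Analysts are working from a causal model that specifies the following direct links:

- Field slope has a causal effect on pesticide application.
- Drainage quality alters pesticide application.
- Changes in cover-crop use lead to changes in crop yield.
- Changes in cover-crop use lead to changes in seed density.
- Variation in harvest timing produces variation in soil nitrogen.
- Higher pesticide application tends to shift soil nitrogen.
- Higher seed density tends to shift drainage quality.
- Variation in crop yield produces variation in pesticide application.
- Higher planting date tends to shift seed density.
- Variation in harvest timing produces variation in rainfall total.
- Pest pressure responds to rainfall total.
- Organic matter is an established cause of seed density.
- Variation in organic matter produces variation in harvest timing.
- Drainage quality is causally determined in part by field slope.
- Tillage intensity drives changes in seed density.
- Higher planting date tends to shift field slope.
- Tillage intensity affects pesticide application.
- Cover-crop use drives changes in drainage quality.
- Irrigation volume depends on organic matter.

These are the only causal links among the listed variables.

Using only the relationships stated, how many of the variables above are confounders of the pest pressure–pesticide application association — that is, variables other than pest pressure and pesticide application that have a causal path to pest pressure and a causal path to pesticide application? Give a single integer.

The common causes are: organic matter (to pest pressure via organic matter → harvest timing → rainfall total → pest pressure; to pesticide application via organic matter → seed density → drainage quality → pesticide application).
Every other variable lacks a causal path to at least one of pest pressure and pesticide application.

1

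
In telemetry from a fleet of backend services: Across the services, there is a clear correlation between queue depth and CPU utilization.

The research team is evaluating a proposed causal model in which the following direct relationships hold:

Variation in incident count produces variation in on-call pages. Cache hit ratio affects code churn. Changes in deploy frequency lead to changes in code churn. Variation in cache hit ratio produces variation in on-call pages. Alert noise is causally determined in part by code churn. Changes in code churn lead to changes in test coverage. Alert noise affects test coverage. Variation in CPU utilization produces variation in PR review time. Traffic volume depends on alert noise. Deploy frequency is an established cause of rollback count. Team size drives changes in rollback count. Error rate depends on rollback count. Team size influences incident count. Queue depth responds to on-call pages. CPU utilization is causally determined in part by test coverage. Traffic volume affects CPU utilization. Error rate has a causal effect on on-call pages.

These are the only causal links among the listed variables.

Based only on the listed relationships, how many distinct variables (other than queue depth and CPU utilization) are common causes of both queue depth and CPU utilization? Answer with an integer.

The common causes are: cache hit ratio (to queue depth via cache hit ratio → on-call pages → queue depth; to CPU utilization via cache hit ratio → code churn → test coverage → CPU utilization); deploy frequency (to queue depth via deploy frequency → rollback count → error rate → on-call pages → queue depth; to CPU utilization via deploy frequency → code churn → test coverage → CPU utilization).
Every other variable lacks a causal path to at least one of queue depth and CPU utilization.

2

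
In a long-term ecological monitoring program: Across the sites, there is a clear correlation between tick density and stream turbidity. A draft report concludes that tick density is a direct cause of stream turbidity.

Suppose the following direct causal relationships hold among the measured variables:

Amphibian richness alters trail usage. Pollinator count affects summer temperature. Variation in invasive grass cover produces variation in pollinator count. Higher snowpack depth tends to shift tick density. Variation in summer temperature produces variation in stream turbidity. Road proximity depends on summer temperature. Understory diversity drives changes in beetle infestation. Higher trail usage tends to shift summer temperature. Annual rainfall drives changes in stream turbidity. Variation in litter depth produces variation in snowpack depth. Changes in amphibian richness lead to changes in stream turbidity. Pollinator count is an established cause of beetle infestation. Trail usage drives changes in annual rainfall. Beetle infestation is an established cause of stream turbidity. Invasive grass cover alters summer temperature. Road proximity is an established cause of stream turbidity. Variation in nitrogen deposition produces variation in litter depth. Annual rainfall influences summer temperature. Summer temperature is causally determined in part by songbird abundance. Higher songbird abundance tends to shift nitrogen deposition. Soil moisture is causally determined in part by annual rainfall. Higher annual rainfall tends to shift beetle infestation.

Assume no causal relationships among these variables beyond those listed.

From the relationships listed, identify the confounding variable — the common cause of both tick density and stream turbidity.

songbird abundance

Songbird abundance has a causal path to tick density (songbird abundance → nitrogen deposition → litter depth → snowpack depth → tick density) and a separate causal path to stream turbidity (songbird abundance → summer temperature → stream turbidity), so it is a common cause of both.
No stated relationship gives tick density a causal route to stream turbidity, so the correlation is explained by the shared upstream cause rather than a direct effect.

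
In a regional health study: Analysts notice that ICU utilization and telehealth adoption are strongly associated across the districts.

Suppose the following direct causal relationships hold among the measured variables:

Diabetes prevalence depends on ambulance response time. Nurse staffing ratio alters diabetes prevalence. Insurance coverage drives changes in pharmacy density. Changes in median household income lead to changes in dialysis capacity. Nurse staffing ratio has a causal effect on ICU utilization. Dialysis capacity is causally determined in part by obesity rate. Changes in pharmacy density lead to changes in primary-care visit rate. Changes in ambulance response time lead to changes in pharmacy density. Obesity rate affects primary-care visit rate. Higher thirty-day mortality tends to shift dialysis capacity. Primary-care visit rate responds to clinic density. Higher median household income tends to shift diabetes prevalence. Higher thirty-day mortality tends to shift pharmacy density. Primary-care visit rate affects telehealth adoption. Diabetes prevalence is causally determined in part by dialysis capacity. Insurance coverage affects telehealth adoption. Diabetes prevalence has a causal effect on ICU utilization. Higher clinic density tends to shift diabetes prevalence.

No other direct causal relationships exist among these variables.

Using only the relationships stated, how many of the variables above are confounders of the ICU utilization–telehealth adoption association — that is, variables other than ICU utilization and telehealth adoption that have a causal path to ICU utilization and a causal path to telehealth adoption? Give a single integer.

The common causes are: ambulance response time (to ICU utilization via ambulance response time → diabetes prevalence → ICU utilization; to telehealth adoption via ambulance response time → pharmacy density → primary-care visit rate → telehealth adoption); clinic density (to ICU utilization via clinic density → diabetes prevalence → ICU utilization; to telehealth adoption via clinic density → primary-care visit rate → telehealth adoption); obesity rate (to ICU utilization via obesity rate → dialysis capacity → diabetes prevalence → ICU utilization; to telehealth adoption via obesity rate → primary-care visit rate → telehealth adoption); thirty-day mortality (to ICU utilization via thirty-day mortality → dialysis capacity → diabetes prevalence → ICU utilization; to telehealth adoption via thirty-day mortality → pharmacy density → primary-care visit rate → telehealth adoption).
Every other variable lacks a causal path to at least one of ICU utilization and telehealth adoption.

4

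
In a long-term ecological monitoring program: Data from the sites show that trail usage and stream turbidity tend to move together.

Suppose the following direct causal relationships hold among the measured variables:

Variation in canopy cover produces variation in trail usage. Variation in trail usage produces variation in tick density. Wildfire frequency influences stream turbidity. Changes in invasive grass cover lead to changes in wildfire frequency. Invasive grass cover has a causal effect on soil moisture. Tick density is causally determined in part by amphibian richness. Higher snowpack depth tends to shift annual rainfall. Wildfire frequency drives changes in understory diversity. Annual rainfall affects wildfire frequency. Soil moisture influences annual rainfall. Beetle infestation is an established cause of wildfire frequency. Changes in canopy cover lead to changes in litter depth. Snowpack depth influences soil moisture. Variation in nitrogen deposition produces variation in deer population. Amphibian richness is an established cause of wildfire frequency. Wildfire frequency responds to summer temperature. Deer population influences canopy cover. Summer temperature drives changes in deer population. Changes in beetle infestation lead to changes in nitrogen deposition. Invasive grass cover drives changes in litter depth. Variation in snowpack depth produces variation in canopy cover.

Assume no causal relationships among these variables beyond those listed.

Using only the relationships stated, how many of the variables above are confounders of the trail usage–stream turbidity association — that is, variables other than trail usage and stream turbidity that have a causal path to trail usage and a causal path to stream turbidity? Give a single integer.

3

The common causes are: beetle infestation (to trail usage via beetle infestation → nitrogen deposition → deer population → canopy cover → trail usage; to stream turbidity via beetle infestation → wildfire frequency → stream turbidity); snowpack depth (to trail usage via snowpack depth → canopy cover → trail usage; to stream turbidity via snowpack depth → annual rainfall → wildfire frequency → stream turbidity); summer temperature (to trail usage via summer temperature → deer population → canopy cover → trail usage; to stream turbidity via summer temperature → wildfire frequency → stream turbidity).
Every other variable lacks a causal path to at least one of trail usage and stream turbidity.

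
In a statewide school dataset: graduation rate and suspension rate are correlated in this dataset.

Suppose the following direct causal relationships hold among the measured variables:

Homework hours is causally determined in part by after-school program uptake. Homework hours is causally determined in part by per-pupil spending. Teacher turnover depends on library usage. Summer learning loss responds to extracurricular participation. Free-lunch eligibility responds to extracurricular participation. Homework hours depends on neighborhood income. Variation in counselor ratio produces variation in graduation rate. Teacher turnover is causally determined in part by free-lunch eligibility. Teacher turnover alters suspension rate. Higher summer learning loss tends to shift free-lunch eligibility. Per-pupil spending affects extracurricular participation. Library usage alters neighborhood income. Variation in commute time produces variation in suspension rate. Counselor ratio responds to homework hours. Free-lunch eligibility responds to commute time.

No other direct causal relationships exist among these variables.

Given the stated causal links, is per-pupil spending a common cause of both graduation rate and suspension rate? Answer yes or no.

Per-pupil spending has a causal path to graduation rate (per-pupil spending → homework hours → counselor ratio → graduation rate) and to suspension rate (per-pupil spending → extracurricular participation → free-lunch eligibility → teacher turnover → suspension rate), so it is a common cause of both — a confounder.

yes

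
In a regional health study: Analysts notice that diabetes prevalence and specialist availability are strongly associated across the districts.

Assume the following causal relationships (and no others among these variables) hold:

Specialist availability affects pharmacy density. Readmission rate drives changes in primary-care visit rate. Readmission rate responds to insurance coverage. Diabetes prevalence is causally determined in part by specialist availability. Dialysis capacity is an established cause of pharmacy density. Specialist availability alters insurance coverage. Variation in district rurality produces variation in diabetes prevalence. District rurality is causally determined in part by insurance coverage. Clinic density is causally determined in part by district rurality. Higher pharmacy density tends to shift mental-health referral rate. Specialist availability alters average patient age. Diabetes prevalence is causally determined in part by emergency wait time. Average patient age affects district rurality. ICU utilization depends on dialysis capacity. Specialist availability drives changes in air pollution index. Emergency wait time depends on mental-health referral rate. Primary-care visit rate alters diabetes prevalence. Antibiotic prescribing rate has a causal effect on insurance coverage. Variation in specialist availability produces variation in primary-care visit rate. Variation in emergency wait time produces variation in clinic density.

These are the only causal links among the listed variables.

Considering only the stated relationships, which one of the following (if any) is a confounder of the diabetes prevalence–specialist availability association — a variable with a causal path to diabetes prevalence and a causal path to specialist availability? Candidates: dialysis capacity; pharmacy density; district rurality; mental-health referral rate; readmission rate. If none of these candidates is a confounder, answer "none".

none

None of the listed candidates has causal paths to both diabetes prevalence and specialist availability in the stated relationships, so none is a common cause.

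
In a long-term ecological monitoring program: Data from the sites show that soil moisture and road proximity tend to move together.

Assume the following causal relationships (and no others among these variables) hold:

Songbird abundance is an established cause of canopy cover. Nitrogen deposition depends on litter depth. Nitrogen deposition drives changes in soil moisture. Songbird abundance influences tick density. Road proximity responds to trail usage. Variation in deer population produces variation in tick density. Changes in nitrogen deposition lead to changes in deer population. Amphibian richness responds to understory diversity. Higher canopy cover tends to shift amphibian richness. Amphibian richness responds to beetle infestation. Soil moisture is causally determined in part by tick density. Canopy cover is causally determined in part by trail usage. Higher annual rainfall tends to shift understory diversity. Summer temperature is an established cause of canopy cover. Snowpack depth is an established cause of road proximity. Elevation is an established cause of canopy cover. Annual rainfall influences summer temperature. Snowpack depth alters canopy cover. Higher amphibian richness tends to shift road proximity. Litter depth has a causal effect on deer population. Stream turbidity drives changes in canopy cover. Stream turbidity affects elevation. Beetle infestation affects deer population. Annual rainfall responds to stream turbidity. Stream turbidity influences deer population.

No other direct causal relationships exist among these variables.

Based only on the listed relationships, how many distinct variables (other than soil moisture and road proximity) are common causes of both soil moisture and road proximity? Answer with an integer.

3

The common causes are: beetle infestation (to soil moisture via beetle infestation → deer population → tick density → soil moisture; to road proximity via beetle infestation → amphibian richness → road proximity); songbird abundance (to soil moisture via songbird abundance → tick density → soil moisture; to road proximity via songbird abundance → canopy cover → amphibian richness → road proximity); stream turbidity (to soil moisture via stream turbidity → deer population → tick density → soil moisture; to road proximity via stream turbidity → canopy cover → amphibian richness → road proximity).
Every other variable lacks a causal path to at least one of soil moisture and road proximity.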